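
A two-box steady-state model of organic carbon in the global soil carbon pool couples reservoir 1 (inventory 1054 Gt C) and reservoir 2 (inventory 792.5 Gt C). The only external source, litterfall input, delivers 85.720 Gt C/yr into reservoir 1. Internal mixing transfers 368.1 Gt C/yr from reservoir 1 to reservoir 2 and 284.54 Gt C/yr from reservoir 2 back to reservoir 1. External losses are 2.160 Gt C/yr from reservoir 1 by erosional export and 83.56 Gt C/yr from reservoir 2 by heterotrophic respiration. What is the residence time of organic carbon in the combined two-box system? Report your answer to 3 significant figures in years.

For the system as a whole, the A↔B exchange is internal and contributes nothing to the throughput; only the external sinks remove mass.
M_total = 1054 + 792.5 = 1846.5 Gt C.
ΣF_external_out = 2.160 + 83.56 = 85.720 Gt C/yr.
τ = M_total / ΣF_ext = 1846.5 / 85.720 = 21.54 yr.

21.5 yr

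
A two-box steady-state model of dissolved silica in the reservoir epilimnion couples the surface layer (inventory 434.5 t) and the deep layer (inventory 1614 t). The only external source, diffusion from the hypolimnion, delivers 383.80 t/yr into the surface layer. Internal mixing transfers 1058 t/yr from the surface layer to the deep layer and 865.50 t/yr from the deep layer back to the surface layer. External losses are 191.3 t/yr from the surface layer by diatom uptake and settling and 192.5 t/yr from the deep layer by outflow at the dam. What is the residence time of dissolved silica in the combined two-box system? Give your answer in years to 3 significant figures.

5.34 yr

Residence time in the combined system uses the total inventory and the total *external* removal — internal exchanges between the two boxes cancel.
M_total = 434.5 + 1614 = 2048.5 t.
ΣF_external_out = 191.3 + 192.5 = 383.80 t/yr.
τ = M_total / ΣF_ext = 2048.5 / 383.80 = 5.337 yr.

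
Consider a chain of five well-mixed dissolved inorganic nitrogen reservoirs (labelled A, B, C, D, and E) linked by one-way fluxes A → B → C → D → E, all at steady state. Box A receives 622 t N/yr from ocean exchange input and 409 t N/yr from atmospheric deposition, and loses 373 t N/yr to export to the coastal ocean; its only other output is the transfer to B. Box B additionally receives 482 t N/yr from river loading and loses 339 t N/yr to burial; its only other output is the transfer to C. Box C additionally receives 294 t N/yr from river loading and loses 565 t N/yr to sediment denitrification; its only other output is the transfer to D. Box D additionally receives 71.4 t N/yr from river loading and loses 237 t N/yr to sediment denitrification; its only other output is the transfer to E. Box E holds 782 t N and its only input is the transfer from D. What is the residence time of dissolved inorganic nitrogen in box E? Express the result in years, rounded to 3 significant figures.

Box A: F(A→B) = (622 + 409) − 373 = 658.00 t N/yr.
Box B: F(B→C) = (658.00 + 482) − 339 = 801.00 t N/yr.
Box C: F(C→D) = (801.00 + 294) − 565 = 530.00 t N/yr.
Box D: F(D→E) = (530.00 + 71.4) − 237 = 364.40 t N/yr.
Box E throughput = its input = 364.40 t N/yr; τ = 782 / 364.40 = 2.146 yr.

2.15 yr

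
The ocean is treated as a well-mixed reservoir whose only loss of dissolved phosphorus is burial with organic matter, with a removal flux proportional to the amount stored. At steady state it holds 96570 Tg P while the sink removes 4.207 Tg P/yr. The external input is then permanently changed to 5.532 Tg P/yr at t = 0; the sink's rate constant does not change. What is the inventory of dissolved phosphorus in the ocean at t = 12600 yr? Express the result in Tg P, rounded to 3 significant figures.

τ = M₀/F₀ = 96570/4.207 = 22950 yr; rate constant k = 1/τ.
New steady state M_∞ = F₁/k = F₁·τ = 5.532 × 22950 = 126980 Tg P.
M(t) = M_∞ + (M₀ − M_∞)·e^(−t/τ); t/τ = 12600/22950 = 0.5489, so e^(−t/τ) = 0.5776.
M(t) = 126980 − 30410 × 0.5776 = 109420 Tg P.

109000 Tg P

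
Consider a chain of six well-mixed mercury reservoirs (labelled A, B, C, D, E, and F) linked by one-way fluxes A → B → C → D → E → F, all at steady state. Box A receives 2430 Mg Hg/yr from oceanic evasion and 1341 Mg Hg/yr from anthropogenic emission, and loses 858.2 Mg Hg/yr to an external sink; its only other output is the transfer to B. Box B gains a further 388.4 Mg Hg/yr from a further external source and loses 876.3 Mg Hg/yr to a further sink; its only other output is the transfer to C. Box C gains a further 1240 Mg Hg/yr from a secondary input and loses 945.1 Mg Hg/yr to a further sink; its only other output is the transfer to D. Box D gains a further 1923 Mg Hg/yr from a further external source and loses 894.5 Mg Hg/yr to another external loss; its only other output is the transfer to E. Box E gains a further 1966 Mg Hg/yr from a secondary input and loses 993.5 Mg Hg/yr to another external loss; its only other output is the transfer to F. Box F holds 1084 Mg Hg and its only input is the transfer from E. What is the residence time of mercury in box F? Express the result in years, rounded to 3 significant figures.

0.230 yr

Box A: F(A→B) = (2430 + 1341) − 858.2 = 2912.8 Mg Hg/yr.
Box B: F(B→C) = (2912.8 + 388.4) − 876.3 = 2424.9 Mg Hg/yr.
Box C: F(C→D) = (2424.9 + 1240) − 945.1 = 2719.8 Mg Hg/yr.
Box D: F(D→E) = (2719.8 + 1923) − 894.5 = 3748.3 Mg Hg/yr.
Box E: F(E→F) = (3748.3 + 1966) − 993.5 = 4720.8 Mg Hg/yr.
Box F throughput = its input = 4720.8 Mg Hg/yr; τ = 1084 / 4720.8 = 0.2296 yr.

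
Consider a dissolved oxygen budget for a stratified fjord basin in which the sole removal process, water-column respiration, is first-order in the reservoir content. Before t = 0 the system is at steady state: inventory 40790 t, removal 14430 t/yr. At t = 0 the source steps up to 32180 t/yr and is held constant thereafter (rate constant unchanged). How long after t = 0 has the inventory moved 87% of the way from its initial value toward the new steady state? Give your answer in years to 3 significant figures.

5.77 yr

τ = M₀/F₀ = 40790/14430 = 2.827 yr.
The remaining gap fraction is e^(−t/τ); 87% covered ⇒ e^(−t/τ) = 0.130.
t = −τ ln(0.130) = 2.827 × 2.040 = 5.767 yr.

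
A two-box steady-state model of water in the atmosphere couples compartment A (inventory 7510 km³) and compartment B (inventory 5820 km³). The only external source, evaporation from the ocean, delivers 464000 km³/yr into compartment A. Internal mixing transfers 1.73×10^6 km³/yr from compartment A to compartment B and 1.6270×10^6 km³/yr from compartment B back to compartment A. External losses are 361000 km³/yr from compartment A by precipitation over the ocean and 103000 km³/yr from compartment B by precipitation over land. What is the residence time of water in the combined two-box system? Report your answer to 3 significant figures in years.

For the system as a whole, the A↔B exchange is internal and contributes nothing to the throughput; only the external sinks remove mass.
M_total = 7510 + 5820 = 13330 km³.
ΣF_external_out = 361000 + 103000 = 464000 km³/yr.
τ = M_total / ΣF_ext = 13330 / 464000 = 0.02873 yr.

0.0287 yr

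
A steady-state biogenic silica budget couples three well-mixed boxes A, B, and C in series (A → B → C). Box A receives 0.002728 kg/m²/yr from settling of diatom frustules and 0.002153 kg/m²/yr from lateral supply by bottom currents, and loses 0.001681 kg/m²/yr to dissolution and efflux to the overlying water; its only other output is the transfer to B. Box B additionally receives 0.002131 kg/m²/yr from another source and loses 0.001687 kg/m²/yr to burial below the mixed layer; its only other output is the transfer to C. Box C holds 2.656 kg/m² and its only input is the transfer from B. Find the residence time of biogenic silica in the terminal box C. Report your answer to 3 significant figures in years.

Box A: F(A→B) = (0.002728 + 0.002153) − 0.001681 = 0.0032000 kg/m²/yr.
Box B: F(B→C) = (0.0032000 + 0.002131) − 0.001687 = 0.0036440 kg/m²/yr.
Box C throughput = its input = 0.0036440 kg/m²/yr; τ = 2.656 / 0.0036440 = 728.9 yr.

729 yr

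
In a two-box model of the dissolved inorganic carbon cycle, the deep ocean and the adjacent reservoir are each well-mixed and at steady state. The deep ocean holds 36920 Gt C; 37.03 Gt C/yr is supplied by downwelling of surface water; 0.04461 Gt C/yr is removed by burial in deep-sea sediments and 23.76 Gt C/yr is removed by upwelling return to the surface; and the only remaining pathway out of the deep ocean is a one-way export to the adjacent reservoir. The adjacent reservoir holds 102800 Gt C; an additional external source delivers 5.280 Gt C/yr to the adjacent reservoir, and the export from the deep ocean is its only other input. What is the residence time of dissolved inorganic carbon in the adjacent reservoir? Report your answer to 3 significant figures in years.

Balance the deep ocean: ΣF_in = 37.030 Gt C/yr.
Export to the adjacent reservoir = ΣF_in − (0.04461 + 23.76) = 13.225 Gt C/yr.
Total input to the adjacent reservoir = 13.225 + 5.280 = 18.505 Gt C/yr; at steady state this equals its total output.
τ = M / F = 102800 / 18.505 = 5555 yr.

5560 yr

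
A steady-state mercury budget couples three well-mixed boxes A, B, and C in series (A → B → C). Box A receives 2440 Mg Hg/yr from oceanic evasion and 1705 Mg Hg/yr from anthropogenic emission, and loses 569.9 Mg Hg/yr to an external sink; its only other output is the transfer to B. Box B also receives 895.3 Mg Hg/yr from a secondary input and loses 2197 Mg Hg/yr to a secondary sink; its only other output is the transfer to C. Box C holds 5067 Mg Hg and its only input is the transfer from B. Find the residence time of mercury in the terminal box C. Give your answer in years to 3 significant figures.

2.23 yr

Box A: F(A→B) = (2440 + 1705) − 569.9 = 3575.1 Mg Hg/yr.
Box B: F(B→C) = (3575.1 + 895.3) − 2197 = 2273.4 Mg Hg/yr.
Box C throughput = its input = 2273.4 Mg Hg/yr; τ = 5067 / 2273.4 = 2.229 yr.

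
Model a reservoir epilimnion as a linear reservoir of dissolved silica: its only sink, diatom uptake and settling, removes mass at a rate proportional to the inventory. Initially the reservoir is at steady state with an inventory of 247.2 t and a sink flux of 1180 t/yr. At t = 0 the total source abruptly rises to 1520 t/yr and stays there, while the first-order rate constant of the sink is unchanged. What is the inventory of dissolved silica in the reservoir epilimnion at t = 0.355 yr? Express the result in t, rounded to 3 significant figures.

τ = M₀/F₀ = 247.2/1180 = 0.2095 yr; rate constant k = 1/τ.
New steady state M_∞ = F₁/k = F₁·τ = 1520 × 0.2095 = 318.43 t.
M(t) = M_∞ + (M₀ − M_∞)·e^(−t/τ); t/τ = 0.355/0.2095 = 1.695, so e^(−t/τ) = 0.1837.
M(t) = 318.43 − 71.23 × 0.1837 = 305.34 t.

305 t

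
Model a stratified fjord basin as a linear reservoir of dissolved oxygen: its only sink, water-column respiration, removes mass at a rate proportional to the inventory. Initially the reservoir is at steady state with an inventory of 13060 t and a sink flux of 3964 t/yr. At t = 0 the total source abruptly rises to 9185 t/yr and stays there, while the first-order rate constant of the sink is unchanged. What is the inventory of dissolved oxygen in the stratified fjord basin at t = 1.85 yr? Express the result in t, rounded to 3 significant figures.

Residence time τ = M₀/F₀ = 3.295 yr. The eventual steady state is M_∞ = M₀·(F₁/F₀) = 13060 × 9185/3964 = 30261 t.
The anomaly ΔM(t) = M(t) − M_∞ decays as ΔM₀·e^(−t/τ) with ΔM₀ = 13060 − 30261 = −17200 t.
At t = 1.85 yr, e^(−t/τ) = e^(−0.5615) = 0.5703, so ΔM = −9811 t and M = 30261 − 9811 = 20451 t.

20500 t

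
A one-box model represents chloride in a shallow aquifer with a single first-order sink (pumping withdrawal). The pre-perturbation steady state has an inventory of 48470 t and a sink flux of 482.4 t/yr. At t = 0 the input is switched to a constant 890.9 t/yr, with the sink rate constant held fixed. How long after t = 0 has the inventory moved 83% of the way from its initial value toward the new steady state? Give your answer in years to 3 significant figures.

τ = M₀/F₀ = 48470/482.4 = 100.5 yr.
The remaining gap fraction is e^(−t/τ); 83% covered ⇒ e^(−t/τ) = 0.170.
t = −τ ln(0.170) = 100.5 × 1.772 = 178.0 yr.

178 yr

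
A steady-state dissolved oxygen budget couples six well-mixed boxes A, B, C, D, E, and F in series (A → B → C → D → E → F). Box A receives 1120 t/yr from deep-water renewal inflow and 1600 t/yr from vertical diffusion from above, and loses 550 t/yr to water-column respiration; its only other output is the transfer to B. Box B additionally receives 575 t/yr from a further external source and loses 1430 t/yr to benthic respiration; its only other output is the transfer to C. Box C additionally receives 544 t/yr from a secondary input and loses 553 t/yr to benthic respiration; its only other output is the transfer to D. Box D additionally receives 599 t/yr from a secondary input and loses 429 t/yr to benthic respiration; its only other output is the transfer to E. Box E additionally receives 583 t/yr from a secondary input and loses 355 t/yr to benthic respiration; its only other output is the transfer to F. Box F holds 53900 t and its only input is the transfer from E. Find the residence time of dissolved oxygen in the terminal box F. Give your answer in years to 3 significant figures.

Box A: F(A→B) = (1120 + 1600) − 550 = 2170.0 t/yr.
Box B: F(B→C) = (2170.0 + 575) − 1430 = 1315.0 t/yr.
Box C: F(C→D) = (1315.0 + 544) − 553 = 1306.0 t/yr.
Box D: F(D→E) = (1306.0 + 599) − 429 = 1476.0 t/yr.
Box E: F(E→F) = (1476.0 + 583) − 355 = 1704.0 t/yr.
Box F throughput = its input = 1704.0 t/yr; τ = 53900 / 1704.0 = 31.63 yr.

31.6 yr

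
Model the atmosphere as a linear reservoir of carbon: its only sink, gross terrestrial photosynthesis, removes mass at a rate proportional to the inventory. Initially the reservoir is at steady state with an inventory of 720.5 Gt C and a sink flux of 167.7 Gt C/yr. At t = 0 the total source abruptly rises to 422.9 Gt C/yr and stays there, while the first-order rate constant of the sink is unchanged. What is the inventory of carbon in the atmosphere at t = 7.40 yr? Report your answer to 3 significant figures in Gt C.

1620 Gt C

The sink rate constant is k = F₀/M₀ = 167.7/720.5 = 0.2328 yr⁻¹.
Solving dM/dt = F₁ − kM with M(0) = M₀ gives M(t) = F₁/k + (M₀ − F₁/k)·e^(−kt).
F₁/k = 422.9/0.2328 = 1816.9 Gt C; kt = 0.2328 × 7.40 = 1.722, e^(−kt) = 0.1786.
M(7.40) = 1816.9 + (720.5 − 1816.9) × 0.1786 = 1816.9 − 195.9 = 1621.1 Gt C.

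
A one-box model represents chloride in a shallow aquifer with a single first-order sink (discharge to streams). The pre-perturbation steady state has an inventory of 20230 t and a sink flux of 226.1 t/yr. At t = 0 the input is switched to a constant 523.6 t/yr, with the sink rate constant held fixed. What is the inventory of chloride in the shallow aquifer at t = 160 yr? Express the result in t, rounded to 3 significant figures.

42400 t

Residence time τ = M₀/F₀ = 89.47 yr. The eventual steady state is M_∞ = M₀·(F₁/F₀) = 20230 × 523.6/226.1 = 46848 t.
The anomaly ΔM(t) = M(t) − M_∞ decays as ΔM₀·e^(−t/τ) with ΔM₀ = 20230 − 46848 = −26620 t.
At t = 160 yr, e^(−t/τ) = e^(−1.788) = 0.1673, so ΔM = −4452 t and M = 46848 − 4452 = 42396 t.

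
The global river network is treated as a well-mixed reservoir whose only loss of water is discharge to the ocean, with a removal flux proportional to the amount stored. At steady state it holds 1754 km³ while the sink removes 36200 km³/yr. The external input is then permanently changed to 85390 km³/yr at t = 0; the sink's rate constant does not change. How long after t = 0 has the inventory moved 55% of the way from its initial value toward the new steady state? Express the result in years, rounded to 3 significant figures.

0.0387 yr

τ = M₀/F₀ = 1754/36200 = 0.04845 yr.
The remaining gap fraction is e^(−t/τ); 55% covered ⇒ e^(−t/τ) = 0.450.
t = −τ ln(0.450) = 0.04845 × 0.7985 = 0.03869 yr.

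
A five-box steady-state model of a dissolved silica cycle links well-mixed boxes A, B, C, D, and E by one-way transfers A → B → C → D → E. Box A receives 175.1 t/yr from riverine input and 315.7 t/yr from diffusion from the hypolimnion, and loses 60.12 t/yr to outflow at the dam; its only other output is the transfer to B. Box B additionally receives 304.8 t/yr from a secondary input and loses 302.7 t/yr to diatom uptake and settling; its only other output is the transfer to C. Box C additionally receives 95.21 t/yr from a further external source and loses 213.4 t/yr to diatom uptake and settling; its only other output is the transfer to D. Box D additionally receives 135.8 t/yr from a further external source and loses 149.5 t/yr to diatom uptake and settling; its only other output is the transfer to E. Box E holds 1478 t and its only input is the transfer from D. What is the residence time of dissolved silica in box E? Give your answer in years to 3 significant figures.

Box A: F(A→B) = (175.1 + 315.7) − 60.12 = 430.68 t/yr.
Box B: F(B→C) = (430.68 + 304.8) − 302.7 = 432.78 t/yr.
Box C: F(C→D) = (432.78 + 95.21) − 213.4 = 314.59 t/yr.
Box D: F(D→E) = (314.59 + 135.8) − 149.5 = 300.89 t/yr.
Box E throughput = its input = 300.89 t/yr; τ = 1478 / 300.89 = 4.912 yr.

4.91 yr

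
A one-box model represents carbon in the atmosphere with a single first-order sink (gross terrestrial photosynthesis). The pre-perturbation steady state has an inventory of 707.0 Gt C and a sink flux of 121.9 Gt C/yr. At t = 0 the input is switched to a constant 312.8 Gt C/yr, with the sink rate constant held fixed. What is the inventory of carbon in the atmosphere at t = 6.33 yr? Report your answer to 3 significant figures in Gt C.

1440 Gt C

τ = M₀/F₀ = 707.0/121.9 = 5.800 yr; rate constant k = 1/τ.
New steady state M_∞ = F₁/k = F₁·τ = 312.8 × 5.800 = 1814.2 Gt C.
M(t) = M_∞ + (M₀ − M_∞)·e^(−t/τ); t/τ = 6.33/5.800 = 1.091, so e^(−t/τ) = 0.3357.
M(t) = 1814.2 − 1107 × 0.3357 = 1442.5 Gt C.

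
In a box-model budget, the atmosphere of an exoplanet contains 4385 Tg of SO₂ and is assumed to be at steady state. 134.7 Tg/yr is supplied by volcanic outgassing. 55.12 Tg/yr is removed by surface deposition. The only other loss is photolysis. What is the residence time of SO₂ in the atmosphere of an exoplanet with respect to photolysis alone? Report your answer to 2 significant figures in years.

At steady state ΣF_in = ΣF_out.
ΣF_in = 134.70 Tg/yr.
Photolysis flux = ΣF_in − (55.12) = 134.70 − 55.12 = 79.58 Tg/yr.
τ = M / F = 4385 / 79.58 = 55.10 yr.

55 yr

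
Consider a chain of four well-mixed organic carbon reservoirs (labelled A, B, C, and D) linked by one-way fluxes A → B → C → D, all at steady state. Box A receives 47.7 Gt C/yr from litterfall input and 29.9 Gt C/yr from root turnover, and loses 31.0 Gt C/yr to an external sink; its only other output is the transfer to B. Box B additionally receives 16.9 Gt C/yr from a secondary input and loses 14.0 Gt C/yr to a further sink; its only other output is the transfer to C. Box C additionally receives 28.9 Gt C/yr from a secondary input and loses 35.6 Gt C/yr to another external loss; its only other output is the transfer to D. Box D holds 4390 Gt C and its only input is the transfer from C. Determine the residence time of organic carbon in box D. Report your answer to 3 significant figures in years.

103 yr

Box A: F(A→B) = (47.7 + 29.9) − 31.0 = 46.600 Gt C/yr.
Box B: F(B→C) = (46.600 + 16.9) − 14.0 = 49.500 Gt C/yr.
Box C: F(C→D) = (49.500 + 28.9) − 35.6 = 42.800 Gt C/yr.
Box D throughput = its input = 42.800 Gt C/yr; τ = 4390 / 42.800 = 102.6 yr.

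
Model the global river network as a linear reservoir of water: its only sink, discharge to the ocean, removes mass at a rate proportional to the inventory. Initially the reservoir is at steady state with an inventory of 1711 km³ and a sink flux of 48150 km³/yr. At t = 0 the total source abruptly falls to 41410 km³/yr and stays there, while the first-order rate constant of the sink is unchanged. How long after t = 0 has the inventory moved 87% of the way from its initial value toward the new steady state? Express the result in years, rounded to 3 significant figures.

τ = M₀/F₀ = 1711/48150 = 0.03553 yr.
The remaining gap fraction is e^(−t/τ); 87% covered ⇒ e^(−t/τ) = 0.130.
t = −τ ln(0.130) = 0.03553 × 2.040 = 0.07250 yr.

0.0725 yr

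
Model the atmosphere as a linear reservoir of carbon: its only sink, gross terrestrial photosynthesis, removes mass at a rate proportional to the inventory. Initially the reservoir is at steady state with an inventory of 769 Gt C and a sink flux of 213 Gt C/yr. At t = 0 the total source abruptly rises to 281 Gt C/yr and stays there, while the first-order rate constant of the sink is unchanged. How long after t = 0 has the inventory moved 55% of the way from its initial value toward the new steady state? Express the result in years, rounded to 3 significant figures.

τ = M₀/F₀ = 769/213 = 3.610 yr.
The remaining gap fraction is e^(−t/τ); 55% covered ⇒ e^(−t/τ) = 0.450.
t = −τ ln(0.450) = 3.610 × 0.7985 = 2.883 yr.

2.88 yr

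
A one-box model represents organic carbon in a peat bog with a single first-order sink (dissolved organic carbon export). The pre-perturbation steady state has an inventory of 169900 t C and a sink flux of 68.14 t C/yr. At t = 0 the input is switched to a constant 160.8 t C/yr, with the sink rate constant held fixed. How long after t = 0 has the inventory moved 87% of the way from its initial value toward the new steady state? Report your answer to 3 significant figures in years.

τ = M₀/F₀ = 169900/68.14 = 2493 yr.
The remaining gap fraction is e^(−t/τ); 87% covered ⇒ e^(−t/τ) = 0.130.
t = −τ ln(0.130) = 2493 × 2.040 = 5087 yr.

5090 yr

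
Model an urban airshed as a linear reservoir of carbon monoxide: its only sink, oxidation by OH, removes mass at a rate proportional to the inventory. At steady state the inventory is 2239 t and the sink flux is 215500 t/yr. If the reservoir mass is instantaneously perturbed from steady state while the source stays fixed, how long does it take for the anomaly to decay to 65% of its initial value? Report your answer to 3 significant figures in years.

For a linear reservoir the anomaly decays as exp(−t/τ) with τ = M/F = 2239/215500 = 0.01039 yr.
exp(−t/τ) = 0.65 ⇒ t = −τ ln(0.65) = 0.01039 × 0.4308 = 0.004476 yr.

0.00448 yr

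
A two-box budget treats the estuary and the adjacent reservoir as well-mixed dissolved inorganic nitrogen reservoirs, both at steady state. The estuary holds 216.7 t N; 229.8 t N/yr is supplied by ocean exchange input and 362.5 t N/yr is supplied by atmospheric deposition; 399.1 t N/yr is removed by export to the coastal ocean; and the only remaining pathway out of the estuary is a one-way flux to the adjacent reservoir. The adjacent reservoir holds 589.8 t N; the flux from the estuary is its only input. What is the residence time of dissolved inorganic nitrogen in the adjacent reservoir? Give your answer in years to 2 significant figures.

3.1 yr

Balance the estuary: ΣF_in = 229.8 + 362.5 = 592.30 t N/yr.
Flux to the adjacent reservoir = ΣF_in − (399.1) = 193.20 t N/yr.
At steady state the output of the adjacent reservoir equals its input, 193.20 t N/yr.
τ = M / F = 589.8 / 193.20 = 3.053 yr.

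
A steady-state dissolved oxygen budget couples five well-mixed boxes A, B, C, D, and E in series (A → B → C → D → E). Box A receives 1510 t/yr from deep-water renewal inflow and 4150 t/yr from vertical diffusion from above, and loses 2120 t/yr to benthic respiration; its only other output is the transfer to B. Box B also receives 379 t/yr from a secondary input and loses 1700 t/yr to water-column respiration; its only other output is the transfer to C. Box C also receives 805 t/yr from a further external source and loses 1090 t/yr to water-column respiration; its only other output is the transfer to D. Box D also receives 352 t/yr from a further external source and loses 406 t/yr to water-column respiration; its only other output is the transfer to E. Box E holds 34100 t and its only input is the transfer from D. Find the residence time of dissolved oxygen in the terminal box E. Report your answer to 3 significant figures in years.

18.1 yr

Box A: F(A→B) = (1510 + 4150) − 2120 = 3540.0 t/yr.
Box B: F(B→C) = (3540.0 + 379) − 1700 = 2219.0 t/yr.
Box C: F(C→D) = (2219.0 + 805) − 1090 = 1934.0 t/yr.
Box D: F(D→E) = (1934.0 + 352) − 406 = 1880.0 t/yr.
Box E throughput = its input = 1880.0 t/yr; τ = 34100 / 1880.0 = 18.14 yr.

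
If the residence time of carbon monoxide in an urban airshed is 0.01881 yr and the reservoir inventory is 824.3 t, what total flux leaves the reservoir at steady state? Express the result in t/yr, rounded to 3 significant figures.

F = M / τ = 824.3 / 0.01881 = 43820 t/yr.

43800 t/yr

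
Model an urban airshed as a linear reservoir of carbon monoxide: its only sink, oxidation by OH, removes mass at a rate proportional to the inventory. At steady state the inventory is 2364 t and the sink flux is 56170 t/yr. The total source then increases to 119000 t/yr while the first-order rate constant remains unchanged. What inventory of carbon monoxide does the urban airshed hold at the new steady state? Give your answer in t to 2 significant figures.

Rate constant k = F/M = 56170 / 2364 = 23.76 yr⁻¹.
At the new steady state, source = k·M_new ⇒ M_new = 119000 / 23.76 = 5008 t.
(Equivalently M_new = M × F_new/F_old = 2364 × 119000/56170.)

5000 t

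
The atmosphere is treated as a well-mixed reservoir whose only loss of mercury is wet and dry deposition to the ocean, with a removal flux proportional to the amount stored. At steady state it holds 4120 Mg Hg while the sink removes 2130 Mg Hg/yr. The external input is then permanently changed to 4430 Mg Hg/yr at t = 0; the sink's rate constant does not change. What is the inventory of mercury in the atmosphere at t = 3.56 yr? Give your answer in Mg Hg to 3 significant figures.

7860 Mg Hg

Residence time τ = M₀/F₀ = 1.934 yr. The eventual steady state is M_∞ = M₀·(F₁/F₀) = 4120 × 4430/2130 = 8568.8 Mg Hg.
The anomaly ΔM(t) = M(t) − M_∞ decays as ΔM₀·e^(−t/τ) with ΔM₀ = 4120 − 8568.8 = −4449 Mg Hg.
At t = 3.56 yr, e^(−t/τ) = e^(−1.840) = 0.1587, so ΔM = −706.2 Mg Hg and M = 8568.8 − 706.2 = 7862.6 Mg Hg.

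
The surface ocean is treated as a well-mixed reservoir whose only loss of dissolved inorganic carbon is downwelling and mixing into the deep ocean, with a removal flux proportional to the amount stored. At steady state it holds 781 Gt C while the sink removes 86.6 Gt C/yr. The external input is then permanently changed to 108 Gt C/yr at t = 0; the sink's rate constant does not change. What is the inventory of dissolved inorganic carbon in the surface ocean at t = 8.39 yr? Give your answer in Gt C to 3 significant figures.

τ = M₀/F₀ = 781/86.6 = 9.018 yr; rate constant k = 1/τ.
New steady state M_∞ = F₁/k = F₁·τ = 108 × 9.018 = 974.00 Gt C.
M(t) = M_∞ + (M₀ − M_∞)·e^(−t/τ); t/τ = 8.39/9.018 = 0.9303, so e^(−t/τ) = 0.3944.
M(t) = 974.00 − 193.0 × 0.3944 = 897.87 Gt C.

898 Gt C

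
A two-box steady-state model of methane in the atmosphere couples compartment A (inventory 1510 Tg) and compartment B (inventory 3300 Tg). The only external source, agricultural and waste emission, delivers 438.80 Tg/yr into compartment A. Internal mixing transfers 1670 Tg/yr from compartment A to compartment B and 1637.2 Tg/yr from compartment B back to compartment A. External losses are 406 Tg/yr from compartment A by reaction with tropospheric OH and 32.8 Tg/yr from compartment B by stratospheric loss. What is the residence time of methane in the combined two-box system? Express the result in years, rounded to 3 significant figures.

Treat the two boxes together as one reservoir: the mixing fluxes between them are internal recycling, so τ = ΣM / Σ(external losses).
M_total = 1510 + 3300 = 4810.0 Tg.
ΣF_external_out = 406 + 32.8 = 438.80 Tg/yr.
τ = M_total / ΣF_ext = 4810.0 / 438.80 = 10.96 yr.

11.0 yr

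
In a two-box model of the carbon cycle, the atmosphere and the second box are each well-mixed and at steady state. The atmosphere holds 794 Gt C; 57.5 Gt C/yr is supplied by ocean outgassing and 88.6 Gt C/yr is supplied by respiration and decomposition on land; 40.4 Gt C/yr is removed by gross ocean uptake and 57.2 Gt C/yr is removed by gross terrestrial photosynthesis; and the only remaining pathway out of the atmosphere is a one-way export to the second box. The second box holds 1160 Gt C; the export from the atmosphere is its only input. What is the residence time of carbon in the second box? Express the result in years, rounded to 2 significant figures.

24 yr

Balance the atmosphere: ΣF_in = 57.5 + 88.6 = 146.10 Gt C/yr.
Export to the second box = ΣF_in − (40.4 + 57.2) = 48.500 Gt C/yr.
At steady state the output of the second box equals its input, 48.500 Gt C/yr.
τ = M / F = 1160 / 48.500 = 23.92 yr.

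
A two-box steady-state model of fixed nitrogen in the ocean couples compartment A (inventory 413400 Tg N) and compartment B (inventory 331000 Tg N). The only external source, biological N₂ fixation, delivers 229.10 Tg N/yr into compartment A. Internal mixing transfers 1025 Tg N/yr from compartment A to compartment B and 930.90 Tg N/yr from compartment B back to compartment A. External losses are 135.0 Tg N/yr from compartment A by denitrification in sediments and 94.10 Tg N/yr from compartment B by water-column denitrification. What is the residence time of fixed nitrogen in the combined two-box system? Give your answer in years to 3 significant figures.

For the system as a whole, the A↔B exchange is internal and contributes nothing to the throughput; only the external sinks remove mass.
M_total = 413400 + 331000 = 744400 Tg N.
ΣF_external_out = 135.0 + 94.10 = 229.10 Tg N/yr.
τ = M_total / ΣF_ext = 744400 / 229.10 = 3249 yr.

3250 yr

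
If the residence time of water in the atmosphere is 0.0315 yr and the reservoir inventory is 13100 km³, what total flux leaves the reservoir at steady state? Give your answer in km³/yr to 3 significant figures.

416000 km³/yr

F = M / τ = 13100 / 0.0315 = 415900 km³/yr.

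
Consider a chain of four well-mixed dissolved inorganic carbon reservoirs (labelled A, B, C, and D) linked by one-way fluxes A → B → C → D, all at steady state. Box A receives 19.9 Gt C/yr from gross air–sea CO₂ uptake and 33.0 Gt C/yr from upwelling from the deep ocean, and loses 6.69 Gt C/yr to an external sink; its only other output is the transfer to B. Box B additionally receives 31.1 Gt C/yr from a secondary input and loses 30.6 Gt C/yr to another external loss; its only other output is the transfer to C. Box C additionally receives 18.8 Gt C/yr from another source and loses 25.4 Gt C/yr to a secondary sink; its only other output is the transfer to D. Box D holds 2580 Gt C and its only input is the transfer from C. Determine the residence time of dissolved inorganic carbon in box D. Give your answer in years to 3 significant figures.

Box A: F(A→B) = (19.9 + 33.0) − 6.69 = 46.210 Gt C/yr.
Box B: F(B→C) = (46.210 + 31.1) − 30.6 = 46.710 Gt C/yr.
Box C: F(C→D) = (46.710 + 18.8) − 25.4 = 40.110 Gt C/yr.
Box D throughput = its input = 40.110 Gt C/yr; τ = 2580 / 40.110 = 64.32 yr.

64.3 yr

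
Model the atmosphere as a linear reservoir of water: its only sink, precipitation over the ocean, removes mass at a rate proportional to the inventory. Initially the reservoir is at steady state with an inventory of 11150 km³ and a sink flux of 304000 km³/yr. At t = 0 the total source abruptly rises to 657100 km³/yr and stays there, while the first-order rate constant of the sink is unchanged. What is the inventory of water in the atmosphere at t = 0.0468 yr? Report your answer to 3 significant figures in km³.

20500 km³

The sink rate constant is k = F₀/M₀ = 304000/11150 = 27.26 yr⁻¹.
Solving dM/dt = F₁ − kM with M(0) = M₀ gives M(t) = F₁/k + (M₀ − F₁/k)·e^(−kt).
F₁/k = 657100/27.26 = 24101 km³; kt = 27.26 × 0.0468 = 1.276, e^(−kt) = 0.2792.
M(0.0468) = 24101 + (11150 − 24101) × 0.2792 = 24101 − 3615 = 20486 km³.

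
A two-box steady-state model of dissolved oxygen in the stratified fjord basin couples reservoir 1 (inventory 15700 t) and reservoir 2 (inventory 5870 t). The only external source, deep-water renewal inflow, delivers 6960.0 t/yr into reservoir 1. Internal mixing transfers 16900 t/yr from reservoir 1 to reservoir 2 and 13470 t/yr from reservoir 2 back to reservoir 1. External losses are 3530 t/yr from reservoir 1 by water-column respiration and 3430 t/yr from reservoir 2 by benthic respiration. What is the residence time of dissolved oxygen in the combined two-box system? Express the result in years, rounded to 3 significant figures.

3.10 yr

Residence time in the combined system uses the total inventory and the total *external* removal — internal exchanges between the two boxes cancel.
M_total = 15700 + 5870 = 21570 t.
ΣF_external_out = 3530 + 3430 = 6960.0 t/yr.
τ = M_total / ΣF_ext = 21570 / 6960.0 = 3.099 yr.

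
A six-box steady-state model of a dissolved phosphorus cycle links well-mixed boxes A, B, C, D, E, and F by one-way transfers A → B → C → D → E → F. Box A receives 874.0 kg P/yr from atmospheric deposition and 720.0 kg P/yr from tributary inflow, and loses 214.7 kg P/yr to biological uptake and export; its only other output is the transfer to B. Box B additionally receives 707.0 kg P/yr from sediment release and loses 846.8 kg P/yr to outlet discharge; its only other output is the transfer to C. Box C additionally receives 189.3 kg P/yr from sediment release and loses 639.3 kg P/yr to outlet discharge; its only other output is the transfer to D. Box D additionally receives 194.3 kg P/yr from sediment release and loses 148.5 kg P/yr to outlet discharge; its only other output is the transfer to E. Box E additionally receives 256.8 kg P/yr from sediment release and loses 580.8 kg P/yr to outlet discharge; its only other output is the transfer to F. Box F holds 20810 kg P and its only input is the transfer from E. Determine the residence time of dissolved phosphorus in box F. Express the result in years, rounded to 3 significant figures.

Box A: F(A→B) = (874.0 + 720.0) − 214.7 = 1379.3 kg P/yr.
Box B: F(B→C) = (1379.3 + 707.0) − 846.8 = 1239.5 kg P/yr.
Box C: F(C→D) = (1239.5 + 189.3) − 639.3 = 789.50 kg P/yr.
Box D: F(D→E) = (789.50 + 194.3) − 148.5 = 835.30 kg P/yr.
Box E: F(E→F) = (835.30 + 256.8) − 580.8 = 511.30 kg P/yr.
Box F throughput = its input = 511.30 kg P/yr; τ = 20810 / 511.30 = 40.70 yr.

40.7 yr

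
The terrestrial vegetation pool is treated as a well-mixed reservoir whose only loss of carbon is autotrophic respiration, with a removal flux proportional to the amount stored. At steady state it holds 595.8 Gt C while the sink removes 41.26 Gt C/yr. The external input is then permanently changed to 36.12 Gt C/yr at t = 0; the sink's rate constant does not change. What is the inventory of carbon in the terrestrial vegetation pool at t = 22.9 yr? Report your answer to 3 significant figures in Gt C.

537 Gt C

The sink rate constant is k = F₀/M₀ = 41.26/595.8 = 0.06925 yr⁻¹.
Solving dM/dt = F₁ − kM with M(0) = M₀ gives M(t) = F₁/k + (M₀ − F₁/k)·e^(−kt).
F₁/k = 36.12/0.06925 = 521.58 Gt C; kt = 0.06925 × 22.9 = 1.586, e^(−kt) = 0.2048.
M(22.9) = 521.58 + (595.8 − 521.58) × 0.2048 = 521.58 + 15.20 = 536.78 Gt C.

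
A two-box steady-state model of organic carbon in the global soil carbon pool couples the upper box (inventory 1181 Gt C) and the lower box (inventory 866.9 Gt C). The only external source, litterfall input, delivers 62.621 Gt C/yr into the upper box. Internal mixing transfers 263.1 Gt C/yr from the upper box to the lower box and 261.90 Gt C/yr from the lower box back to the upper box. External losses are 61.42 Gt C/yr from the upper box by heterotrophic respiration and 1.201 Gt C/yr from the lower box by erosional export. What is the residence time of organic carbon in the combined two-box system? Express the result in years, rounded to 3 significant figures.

32.7 yr

Treat the two boxes together as one reservoir: the mixing fluxes between them are internal recycling, so τ = ΣM / Σ(external losses).
M_total = 1181 + 866.9 = 2047.9 Gt C.
ΣF_external_out = 61.42 + 1.201 = 62.621 Gt C/yr.
τ = M_total / ΣF_ext = 2047.9 / 62.621 = 32.70 yr.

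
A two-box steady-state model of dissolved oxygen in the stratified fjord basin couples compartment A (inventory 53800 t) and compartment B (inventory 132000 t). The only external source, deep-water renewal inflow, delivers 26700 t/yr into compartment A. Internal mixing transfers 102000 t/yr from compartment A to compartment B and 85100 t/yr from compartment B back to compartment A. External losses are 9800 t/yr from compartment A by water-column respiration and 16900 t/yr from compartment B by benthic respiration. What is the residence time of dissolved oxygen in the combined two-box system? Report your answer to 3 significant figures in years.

For the system as a whole, the A↔B exchange is internal and contributes nothing to the throughput; only the external sinks remove mass.
M_total = 53800 + 132000 = 185800 t.
ΣF_external_out = 9800 + 16900 = 26700 t/yr.
τ = M_total / ΣF_ext = 185800 / 26700 = 6.959 yr.

6.96 yr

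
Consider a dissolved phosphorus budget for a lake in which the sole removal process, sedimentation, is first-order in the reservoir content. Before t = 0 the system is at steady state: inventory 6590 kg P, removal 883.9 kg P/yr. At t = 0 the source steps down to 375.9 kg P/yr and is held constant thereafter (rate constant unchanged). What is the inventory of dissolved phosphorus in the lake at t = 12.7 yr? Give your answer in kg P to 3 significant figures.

The sink rate constant is k = F₀/M₀ = 883.9/6590 = 0.1341 yr⁻¹.
Solving dM/dt = F₁ − kM with M(0) = M₀ gives M(t) = F₁/k + (M₀ − F₁/k)·e^(−kt).
F₁/k = 375.9/0.1341 = 2802.6 kg P; kt = 0.1341 × 12.7 = 1.703, e^(−kt) = 0.1821.
M(12.7) = 2802.6 + (6590 − 2802.6) × 0.1821 = 2802.6 + 689.5 = 3492.1 kg P.

3490 kg P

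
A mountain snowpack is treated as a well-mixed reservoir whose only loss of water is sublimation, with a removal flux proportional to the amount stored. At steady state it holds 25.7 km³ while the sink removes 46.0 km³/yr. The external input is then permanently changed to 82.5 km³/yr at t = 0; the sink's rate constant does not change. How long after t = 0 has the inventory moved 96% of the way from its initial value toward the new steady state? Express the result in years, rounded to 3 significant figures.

τ = M₀/F₀ = 25.7/46.0 = 0.5587 yr.
The remaining gap fraction is e^(−t/τ); 96% covered ⇒ e^(−t/τ) = 0.0400.
t = −τ ln(0.0400) = 0.5587 × 3.219 = 1.798 yr.

1.80 yr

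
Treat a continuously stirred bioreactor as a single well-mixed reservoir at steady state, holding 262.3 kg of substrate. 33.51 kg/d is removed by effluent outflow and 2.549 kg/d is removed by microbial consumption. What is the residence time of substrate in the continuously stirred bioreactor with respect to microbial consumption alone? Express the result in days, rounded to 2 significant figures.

100 d

Residence time with respect to a single sink: τ = M / F_sink.
τ = 262.3 / 2.549 = 102.9 d.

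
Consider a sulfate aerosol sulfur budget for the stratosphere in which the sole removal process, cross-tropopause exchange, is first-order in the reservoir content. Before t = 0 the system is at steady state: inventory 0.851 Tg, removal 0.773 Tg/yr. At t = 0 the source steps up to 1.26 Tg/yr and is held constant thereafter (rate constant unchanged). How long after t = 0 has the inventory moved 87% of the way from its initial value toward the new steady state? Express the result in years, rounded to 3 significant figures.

τ = M₀/F₀ = 0.851/0.773 = 1.101 yr.
The remaining gap fraction is e^(−t/τ); 87% covered ⇒ e^(−t/τ) = 0.130.
t = −τ ln(0.130) = 1.101 × 2.040 = 2.246 yr.

2.25 yr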